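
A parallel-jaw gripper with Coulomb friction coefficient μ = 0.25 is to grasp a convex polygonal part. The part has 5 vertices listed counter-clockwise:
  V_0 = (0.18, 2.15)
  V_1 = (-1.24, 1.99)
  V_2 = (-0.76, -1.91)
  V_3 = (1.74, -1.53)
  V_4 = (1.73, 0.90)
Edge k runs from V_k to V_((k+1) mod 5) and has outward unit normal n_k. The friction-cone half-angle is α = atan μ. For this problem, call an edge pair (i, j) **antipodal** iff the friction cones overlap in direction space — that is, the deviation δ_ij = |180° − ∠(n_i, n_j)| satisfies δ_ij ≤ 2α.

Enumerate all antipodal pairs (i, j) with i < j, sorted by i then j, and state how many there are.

count = 2; pairs: (0,2), (1,3)

α = atan 0.25 = 14.04°;  2α = 28.07°
n_0 = (-0.1120, +0.9937)
n_1 = (-0.9925, -0.1222)
n_2 = (+0.1503, -0.9886)
n_3 = (+1.0000, +0.0041)
n_4 = (+0.6278, +0.7784)
  (0,1): δ = 89.41°  ·
  (0,2): δ = 2.21°  ✓
  (0,3): δ = 83.81°  ·
  (0,4): δ = 134.69°  ·
  (1,2): δ = 88.37°  ·
  (1,3): δ = 6.78°  ✓
  (1,4): δ = 44.10°  ·
  (2,3): δ = 98.41°  ·
  (2,4): δ = 47.53°  ·
  (3,4): δ = 129.12°  ·
antipodal pairs: 2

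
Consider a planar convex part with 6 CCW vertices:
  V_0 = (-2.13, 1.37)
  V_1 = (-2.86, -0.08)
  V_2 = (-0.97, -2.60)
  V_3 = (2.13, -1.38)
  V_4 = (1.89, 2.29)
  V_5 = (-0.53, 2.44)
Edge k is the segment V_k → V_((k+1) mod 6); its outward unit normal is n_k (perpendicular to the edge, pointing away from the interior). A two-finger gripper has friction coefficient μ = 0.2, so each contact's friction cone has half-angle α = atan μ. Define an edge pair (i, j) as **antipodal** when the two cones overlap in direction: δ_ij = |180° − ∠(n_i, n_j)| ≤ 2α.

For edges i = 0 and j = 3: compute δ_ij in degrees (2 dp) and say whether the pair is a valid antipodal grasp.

δ = 30.46°, invalid

α = atan 0.2 = 11.31°;  2α = 22.62°
edge 0: e_0 = (-0.73, -1.45);  n_0 = (-0.8932, +0.4497)
edge 3: e_3 = (-0.24, +3.67);  n_3 = (+0.9979, +0.0653)
∠(n_0, n_3) = 149.54°
δ = |180° − 149.54°| = 30.46°
30.46° > 2α = 22.62°  →  invalid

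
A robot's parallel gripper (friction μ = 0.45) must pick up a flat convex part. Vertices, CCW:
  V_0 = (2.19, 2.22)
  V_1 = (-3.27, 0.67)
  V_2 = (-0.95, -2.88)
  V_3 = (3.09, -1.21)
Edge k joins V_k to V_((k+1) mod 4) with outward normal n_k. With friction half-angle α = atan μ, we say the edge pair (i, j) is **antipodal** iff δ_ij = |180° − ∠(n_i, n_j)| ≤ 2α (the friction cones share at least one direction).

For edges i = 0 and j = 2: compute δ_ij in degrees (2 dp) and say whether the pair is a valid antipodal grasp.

α = atan 0.45 = 24.23°;  2α = 48.46°
edge 0: e_0 = (-5.46, -1.55);  n_0 = (-0.2731, +0.9620)
edge 2: e_2 = (+4.04, +1.67);  n_2 = (+0.3820, -0.9242)
∠(n_0, n_2) = 173.39°
δ = |180° − 173.39°| = 6.61°
6.61° ≤ 2α = 48.46°  →  valid

δ = 6.61°, valid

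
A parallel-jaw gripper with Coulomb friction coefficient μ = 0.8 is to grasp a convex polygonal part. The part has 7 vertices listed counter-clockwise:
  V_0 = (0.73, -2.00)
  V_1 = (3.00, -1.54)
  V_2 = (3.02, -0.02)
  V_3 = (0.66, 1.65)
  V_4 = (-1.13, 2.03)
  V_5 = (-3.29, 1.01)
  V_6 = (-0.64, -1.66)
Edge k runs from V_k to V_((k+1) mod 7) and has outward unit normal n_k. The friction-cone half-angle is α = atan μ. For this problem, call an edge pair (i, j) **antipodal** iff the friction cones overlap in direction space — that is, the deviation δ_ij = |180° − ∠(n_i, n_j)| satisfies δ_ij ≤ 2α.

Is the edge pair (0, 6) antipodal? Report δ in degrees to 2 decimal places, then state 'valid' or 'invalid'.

α = atan 0.8 = 38.66°;  2α = 77.32°
edge 0: e_0 = (+2.27, +0.46);  n_0 = (+0.1986, -0.9801)
edge 6: e_6 = (+1.37, -0.34);  n_6 = (-0.2409, -0.9706)
∠(n_0, n_6) = 25.39°
δ = |180° − 25.39°| = 154.61°
154.61° > 2α = 77.32°  →  invalid

δ = 154.61°, invalid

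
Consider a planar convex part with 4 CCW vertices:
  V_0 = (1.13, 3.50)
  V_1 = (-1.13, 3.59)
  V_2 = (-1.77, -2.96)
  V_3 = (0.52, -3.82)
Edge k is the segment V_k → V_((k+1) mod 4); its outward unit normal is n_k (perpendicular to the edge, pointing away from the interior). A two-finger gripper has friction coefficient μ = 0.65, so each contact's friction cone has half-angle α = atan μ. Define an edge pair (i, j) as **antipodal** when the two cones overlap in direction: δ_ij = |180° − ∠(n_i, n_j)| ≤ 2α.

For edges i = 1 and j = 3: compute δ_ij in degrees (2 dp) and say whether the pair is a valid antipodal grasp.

α = atan 0.65 = 33.02°;  2α = 66.05°
edge 1: e_1 = (-0.64, -6.55);  n_1 = (-0.9953, +0.0972)
edge 3: e_3 = (+0.61, +7.32);  n_3 = (+0.9965, -0.0830)
∠(n_1, n_3) = 179.18°
δ = |180° − 179.18°| = 0.82°
0.82° ≤ 2α = 66.05°  →  valid

δ = 0.82°, valid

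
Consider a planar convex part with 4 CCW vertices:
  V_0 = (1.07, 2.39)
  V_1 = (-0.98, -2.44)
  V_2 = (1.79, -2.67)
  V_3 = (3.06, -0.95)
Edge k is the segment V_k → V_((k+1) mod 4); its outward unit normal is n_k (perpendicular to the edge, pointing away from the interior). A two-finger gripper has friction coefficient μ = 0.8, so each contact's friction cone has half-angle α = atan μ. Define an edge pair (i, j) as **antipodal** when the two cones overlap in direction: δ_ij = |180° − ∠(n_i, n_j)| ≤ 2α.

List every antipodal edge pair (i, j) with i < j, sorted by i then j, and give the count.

count = 4; pairs: (0,1), (0,2), (0,3), (1,3)

α = atan 0.8 = 38.66°;  2α = 77.32°
n_0 = (-0.9205, +0.3907)
n_1 = (-0.0827, -0.9966)
n_2 = (+0.8045, -0.5940)
n_3 = (+0.8591, +0.5118)
  (0,1): δ = 71.75°  ✓
  (0,2): δ = 13.44°  ✓
  (0,3): δ = 53.78°  ✓
  (1,2): δ = 121.69°  ·
  (1,3): δ = 54.47°  ✓
  (2,3): δ = 112.77°  ·
antipodal pairs: 4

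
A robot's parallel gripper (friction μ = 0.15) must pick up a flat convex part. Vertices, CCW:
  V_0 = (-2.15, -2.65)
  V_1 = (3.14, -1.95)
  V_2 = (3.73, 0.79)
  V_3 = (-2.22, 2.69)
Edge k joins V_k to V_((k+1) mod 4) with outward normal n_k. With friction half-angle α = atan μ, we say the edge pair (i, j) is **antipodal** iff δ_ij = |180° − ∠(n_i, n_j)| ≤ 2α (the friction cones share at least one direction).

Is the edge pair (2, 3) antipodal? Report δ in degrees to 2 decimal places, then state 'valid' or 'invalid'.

α = atan 0.15 = 8.53°;  2α = 17.06°
edge 2: e_2 = (-5.95, +1.90);  n_2 = (+0.3042, +0.9526)
edge 3: e_3 = (+0.07, -5.34);  n_3 = (-0.9999, -0.0131)
∠(n_2, n_3) = 108.46°
δ = |180° − 108.46°| = 71.54°
71.54° > 2α = 17.06°  →  invalid

δ = 71.54°, invalid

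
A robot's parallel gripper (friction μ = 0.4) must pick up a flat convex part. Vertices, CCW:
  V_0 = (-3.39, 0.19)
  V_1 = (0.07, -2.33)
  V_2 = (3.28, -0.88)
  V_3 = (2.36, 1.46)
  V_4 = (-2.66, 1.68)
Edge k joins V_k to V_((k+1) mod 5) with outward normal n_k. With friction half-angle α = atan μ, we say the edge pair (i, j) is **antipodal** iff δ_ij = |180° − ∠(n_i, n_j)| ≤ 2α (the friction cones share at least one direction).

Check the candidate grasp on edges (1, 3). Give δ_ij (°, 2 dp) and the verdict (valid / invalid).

δ = 26.82°, valid

α = atan 0.4 = 21.80°;  2α = 43.60°
edge 1: e_1 = (+3.21, +1.45);  n_1 = (+0.4117, -0.9113)
edge 3: e_3 = (-5.02, +0.22);  n_3 = (+0.0438, +0.9990)
∠(n_1, n_3) = 153.18°
δ = |180° − 153.18°| = 26.82°
26.82° ≤ 2α = 43.60°  →  valid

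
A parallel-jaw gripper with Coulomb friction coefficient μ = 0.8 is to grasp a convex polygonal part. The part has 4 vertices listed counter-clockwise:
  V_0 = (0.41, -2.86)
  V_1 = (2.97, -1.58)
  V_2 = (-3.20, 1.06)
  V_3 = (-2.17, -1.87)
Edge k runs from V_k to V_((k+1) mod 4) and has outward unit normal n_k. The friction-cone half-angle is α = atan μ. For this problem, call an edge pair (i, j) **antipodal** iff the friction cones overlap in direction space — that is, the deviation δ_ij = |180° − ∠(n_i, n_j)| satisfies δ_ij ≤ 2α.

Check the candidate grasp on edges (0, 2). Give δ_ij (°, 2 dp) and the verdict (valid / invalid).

α = atan 0.8 = 38.66°;  2α = 77.32°
edge 0: e_0 = (+2.56, +1.28);  n_0 = (+0.4472, -0.8944)
edge 2: e_2 = (+1.03, -2.93);  n_2 = (-0.9434, -0.3316)
∠(n_0, n_2) = 97.20°
δ = |180° − 97.20°| = 82.80°
82.80° > 2α = 77.32°  →  invalid

δ = 82.80°, invalid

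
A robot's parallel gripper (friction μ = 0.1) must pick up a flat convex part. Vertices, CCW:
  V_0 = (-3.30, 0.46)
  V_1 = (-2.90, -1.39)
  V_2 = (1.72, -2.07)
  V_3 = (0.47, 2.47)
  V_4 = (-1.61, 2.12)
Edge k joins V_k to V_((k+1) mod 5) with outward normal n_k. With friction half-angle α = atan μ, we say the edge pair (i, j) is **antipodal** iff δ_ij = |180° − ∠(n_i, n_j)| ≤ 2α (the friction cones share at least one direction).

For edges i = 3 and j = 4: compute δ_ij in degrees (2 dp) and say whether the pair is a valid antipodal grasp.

δ = 145.06°, invalid

α = atan 0.1 = 5.71°;  2α = 11.42°
edge 3: e_3 = (-2.08, -0.35);  n_3 = (-0.1659, +0.9861)
edge 4: e_4 = (-1.69, -1.66);  n_4 = (-0.7007, +0.7134)
∠(n_3, n_4) = 34.94°
δ = |180° − 34.94°| = 145.06°
145.06° > 2α = 11.42°  →  invalid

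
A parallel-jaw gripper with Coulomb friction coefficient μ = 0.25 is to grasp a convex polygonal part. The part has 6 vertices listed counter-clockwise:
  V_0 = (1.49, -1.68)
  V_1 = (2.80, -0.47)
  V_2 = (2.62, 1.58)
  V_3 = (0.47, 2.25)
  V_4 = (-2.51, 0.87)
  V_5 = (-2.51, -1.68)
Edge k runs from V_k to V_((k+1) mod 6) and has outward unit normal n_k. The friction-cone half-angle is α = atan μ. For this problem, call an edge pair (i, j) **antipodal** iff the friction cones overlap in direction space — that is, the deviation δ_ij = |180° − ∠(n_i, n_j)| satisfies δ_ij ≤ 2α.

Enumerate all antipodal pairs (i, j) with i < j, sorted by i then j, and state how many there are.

α = atan 0.25 = 14.04°;  2α = 28.07°
n_0 = (+0.6785, -0.7346)
n_1 = (+0.9962, +0.0875)
n_2 = (+0.2975, +0.9547)
n_3 = (-0.4202, +0.9074)
n_4 = (-1.0000, -0.0000)
n_5 = (+0.0000, -1.0000)
  (0,1): δ = 127.71°  ·
  (0,2): δ = 60.04°  ·
  (0,3): δ = 17.88°  ✓
  (0,4): δ = 47.27°  ·
  (0,5): δ = 137.27°  ·
  (1,2): δ = 112.33°  ·
  (1,3): δ = 70.17°  ·
  (1,4): δ = 5.02°  ✓
  (1,5): δ = 84.98°  ·
  (2,3): δ = 137.84°  ·
  (2,4): δ = 72.69°  ·
  (2,5): δ = 17.31°  ✓
  (3,4): δ = 114.85°  ·
  (3,5): δ = 24.85°  ✓
  (4,5): δ = 90.00°  ·
antipodal pairs: 4

count = 4; pairs: (0,3), (1,4), (2,5), (3,5)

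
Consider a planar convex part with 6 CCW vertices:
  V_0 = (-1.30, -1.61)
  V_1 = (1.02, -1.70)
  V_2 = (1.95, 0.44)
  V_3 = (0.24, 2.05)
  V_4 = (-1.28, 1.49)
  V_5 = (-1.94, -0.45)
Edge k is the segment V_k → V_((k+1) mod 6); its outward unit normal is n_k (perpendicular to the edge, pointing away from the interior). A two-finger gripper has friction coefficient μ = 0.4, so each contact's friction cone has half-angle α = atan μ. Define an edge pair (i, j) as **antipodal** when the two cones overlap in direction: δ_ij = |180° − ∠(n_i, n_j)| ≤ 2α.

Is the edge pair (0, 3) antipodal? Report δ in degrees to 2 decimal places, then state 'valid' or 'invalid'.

α = atan 0.4 = 21.80°;  2α = 43.60°
edge 0: e_0 = (+2.32, -0.09);  n_0 = (-0.0388, -0.9992)
edge 3: e_3 = (-1.52, -0.56);  n_3 = (-0.3457, +0.9383)
∠(n_0, n_3) = 157.55°
δ = |180° − 157.55°| = 22.45°
22.45° ≤ 2α = 43.60°  →  valid

δ = 22.45°, valid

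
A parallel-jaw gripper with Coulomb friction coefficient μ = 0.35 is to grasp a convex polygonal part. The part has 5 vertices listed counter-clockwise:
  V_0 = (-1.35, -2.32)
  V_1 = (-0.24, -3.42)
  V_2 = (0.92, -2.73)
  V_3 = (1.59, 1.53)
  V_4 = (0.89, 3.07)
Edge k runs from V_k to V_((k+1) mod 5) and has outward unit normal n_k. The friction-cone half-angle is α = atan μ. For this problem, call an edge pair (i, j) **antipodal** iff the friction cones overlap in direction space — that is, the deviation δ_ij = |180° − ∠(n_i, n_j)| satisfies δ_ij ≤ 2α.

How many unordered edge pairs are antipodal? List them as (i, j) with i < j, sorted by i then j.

α = atan 0.35 = 19.29°;  2α = 38.58°
n_0 = (-0.7039, -0.7103)
n_1 = (+0.5112, -0.8594)
n_2 = (+0.9879, -0.1554)
n_3 = (+0.9104, +0.4138)
n_4 = (-0.9234, +0.3838)
  (0,1): δ = 104.51°  ·
  (0,2): δ = 54.20°  ·
  (0,3): δ = 20.82°  ✓
  (0,4): δ = 112.17°  ·
  (1,2): δ = 129.68°  ·
  (1,3): δ = 96.30°  ·
  (1,4): δ = 36.69°  ✓
  (2,3): δ = 146.62°  ·
  (2,4): δ = 13.63°  ✓
  (3,4): δ = 47.01°  ·
antipodal pairs: 3

count = 3; pairs: (0,3), (1,4), (2,4)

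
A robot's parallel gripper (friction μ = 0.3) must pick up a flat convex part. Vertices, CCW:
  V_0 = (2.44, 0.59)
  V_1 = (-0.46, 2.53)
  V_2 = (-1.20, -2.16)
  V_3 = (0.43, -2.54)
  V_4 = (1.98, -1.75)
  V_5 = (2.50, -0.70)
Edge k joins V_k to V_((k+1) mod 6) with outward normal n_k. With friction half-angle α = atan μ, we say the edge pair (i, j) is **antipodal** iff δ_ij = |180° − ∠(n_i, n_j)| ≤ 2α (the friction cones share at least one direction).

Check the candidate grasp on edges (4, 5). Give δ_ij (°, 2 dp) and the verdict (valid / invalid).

α = atan 0.3 = 16.70°;  2α = 33.40°
edge 4: e_4 = (+0.52, +1.05);  n_4 = (+0.8961, -0.4438)
edge 5: e_5 = (-0.06, +1.29);  n_5 = (+0.9989, +0.0465)
∠(n_4, n_5) = 29.01°
δ = |180° − 29.01°| = 150.99°
150.99° > 2α = 33.40°  →  invalid

δ = 150.99°, invalid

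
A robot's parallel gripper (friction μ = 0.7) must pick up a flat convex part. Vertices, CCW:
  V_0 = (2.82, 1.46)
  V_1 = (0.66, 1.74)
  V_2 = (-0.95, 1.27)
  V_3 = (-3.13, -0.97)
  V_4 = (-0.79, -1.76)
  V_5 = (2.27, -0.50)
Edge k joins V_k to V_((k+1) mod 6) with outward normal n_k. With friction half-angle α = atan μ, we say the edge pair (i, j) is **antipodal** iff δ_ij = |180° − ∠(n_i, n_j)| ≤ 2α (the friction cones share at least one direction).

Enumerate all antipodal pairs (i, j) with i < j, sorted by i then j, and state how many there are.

count = 8; pairs: (0,3), (0,4), (1,3), (1,4), (1,5), (2,3), (2,4), (2,5)

α = atan 0.7 = 34.99°;  2α = 69.98°
n_0 = (+0.1286, +0.9917)
n_1 = (-0.2802, +0.9599)
n_2 = (-0.7166, +0.6974)
n_3 = (-0.3199, -0.9475)
n_4 = (+0.3807, -0.9247)
n_5 = (+0.9628, -0.2702)
  (0,1): δ = 156.34°  ·
  (0,2): δ = 126.84°  ·
  (0,3): δ = 11.27°  ✓
  (0,4): δ = 29.77°  ✓
  (0,5): δ = 81.71°  ·
  (1,2): δ = 150.50°  ·
  (1,3): δ = 34.93°  ✓
  (1,4): δ = 6.11°  ✓
  (1,5): δ = 58.05°  ✓
  (2,3): δ = 64.43°  ✓
  (2,4): δ = 23.40°  ✓
  (2,5): δ = 28.55°  ✓
  (3,4): δ = 138.96°  ·
  (3,5): δ = 87.02°  ·
  (4,5): δ = 128.05°  ·
antipodal pairs: 8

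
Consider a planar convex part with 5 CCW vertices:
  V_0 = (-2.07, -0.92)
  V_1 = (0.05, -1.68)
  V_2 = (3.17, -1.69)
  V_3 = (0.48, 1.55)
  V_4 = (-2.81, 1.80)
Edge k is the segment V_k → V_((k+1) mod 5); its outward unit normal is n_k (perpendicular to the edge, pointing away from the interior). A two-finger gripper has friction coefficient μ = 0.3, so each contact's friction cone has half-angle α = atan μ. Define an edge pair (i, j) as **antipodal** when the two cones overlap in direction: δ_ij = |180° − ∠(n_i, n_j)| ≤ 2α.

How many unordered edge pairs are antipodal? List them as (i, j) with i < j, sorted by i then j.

α = atan 0.3 = 16.70°;  2α = 33.40°
n_0 = (-0.3375, -0.9413)
n_1 = (-0.0032, -1.0000)
n_2 = (+0.7694, +0.6388)
n_3 = (+0.0758, +0.9971)
n_4 = (-0.9649, -0.2625)
  (0,1): δ = 160.46°  ·
  (0,2): δ = 30.58°  ✓
  (0,3): δ = 15.38°  ✓
  (0,4): δ = 124.94°  ·
  (1,2): δ = 50.12°  ·
  (1,3): δ = 4.16°  ✓
  (1,4): δ = 105.40°  ·
  (2,3): δ = 134.05°  ·
  (2,4): δ = 24.48°  ✓
  (3,4): δ = 70.44°  ·
antipodal pairs: 4

count = 4; pairs: (0,2), (0,3), (1,3), (2,4)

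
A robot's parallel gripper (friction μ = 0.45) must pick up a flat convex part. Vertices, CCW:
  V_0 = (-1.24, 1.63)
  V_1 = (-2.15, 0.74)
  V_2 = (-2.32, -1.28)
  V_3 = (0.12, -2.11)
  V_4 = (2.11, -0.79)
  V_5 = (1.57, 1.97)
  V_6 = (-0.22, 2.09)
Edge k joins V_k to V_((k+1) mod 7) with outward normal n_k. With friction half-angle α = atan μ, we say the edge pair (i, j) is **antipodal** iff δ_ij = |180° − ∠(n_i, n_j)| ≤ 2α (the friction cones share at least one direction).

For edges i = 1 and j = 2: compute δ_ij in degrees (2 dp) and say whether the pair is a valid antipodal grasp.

α = atan 0.45 = 24.23°;  2α = 48.46°
edge 1: e_1 = (-0.17, -2.02);  n_1 = (-0.9965, +0.0839)
edge 2: e_2 = (+2.44, -0.83);  n_2 = (-0.3220, -0.9467)
∠(n_1, n_2) = 76.02°
δ = |180° − 76.02°| = 103.98°
103.98° > 2α = 48.46°  →  invalid

δ = 103.98°, invalid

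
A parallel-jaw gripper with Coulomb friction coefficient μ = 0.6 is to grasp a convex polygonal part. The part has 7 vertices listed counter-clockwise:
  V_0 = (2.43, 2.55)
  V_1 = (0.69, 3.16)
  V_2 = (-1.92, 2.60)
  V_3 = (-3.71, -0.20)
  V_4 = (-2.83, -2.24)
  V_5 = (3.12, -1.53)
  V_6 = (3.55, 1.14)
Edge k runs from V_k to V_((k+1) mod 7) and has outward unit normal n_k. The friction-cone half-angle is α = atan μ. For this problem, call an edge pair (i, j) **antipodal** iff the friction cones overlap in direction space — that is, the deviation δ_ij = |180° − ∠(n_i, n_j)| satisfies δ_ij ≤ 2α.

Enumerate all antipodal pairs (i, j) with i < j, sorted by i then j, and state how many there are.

count = 8; pairs: (0,3), (0,4), (1,4), (2,4), (2,5), (3,5), (3,6), (4,6)

α = atan 0.6 = 30.96°;  2α = 61.93°
n_0 = (+0.3308, +0.9437)
n_1 = (-0.2098, +0.9777)
n_2 = (-0.8425, +0.5386)
n_3 = (-0.9182, -0.3961)
n_4 = (+0.1185, -0.9930)
n_5 = (+0.9873, -0.1590)
n_6 = (+0.7830, +0.6220)
  (0,1): δ = 148.57°  ·
  (0,2): δ = 103.27°  ·
  (0,3): δ = 47.35°  ✓
  (0,4): δ = 26.12°  ✓
  (0,5): δ = 100.17°  ·
  (0,6): δ = 147.78°  ·
  (1,2): δ = 134.70°  ·
  (1,3): δ = 78.78°  ·
  (1,4): δ = 5.30°  ✓
  (1,5): δ = 68.74°  ·
  (1,6): δ = 116.35°  ·
  (2,3): δ = 124.08°  ·
  (2,4): δ = 50.61°  ✓
  (2,5): δ = 23.44°  ✓
  (2,6): δ = 71.05°  ·
  (3,4): δ = 106.53°  ·
  (3,5): δ = 32.48°  ✓
  (3,6): δ = 15.13°  ✓
  (4,5): δ = 105.95°  ·
  (4,6): δ = 58.34°  ✓
  (5,6): δ = 132.39°  ·
antipodal pairs: 8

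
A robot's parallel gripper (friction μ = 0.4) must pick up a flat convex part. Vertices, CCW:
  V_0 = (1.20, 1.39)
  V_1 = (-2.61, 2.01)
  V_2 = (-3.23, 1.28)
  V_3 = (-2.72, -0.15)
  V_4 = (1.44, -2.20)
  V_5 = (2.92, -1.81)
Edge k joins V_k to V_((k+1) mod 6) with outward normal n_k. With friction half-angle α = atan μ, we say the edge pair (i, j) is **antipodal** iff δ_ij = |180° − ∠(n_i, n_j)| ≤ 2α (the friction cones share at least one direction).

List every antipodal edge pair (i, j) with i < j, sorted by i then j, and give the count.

α = atan 0.4 = 21.80°;  2α = 43.60°
n_0 = (+0.1606, +0.9870)
n_1 = (-0.7622, +0.6473)
n_2 = (-0.9419, -0.3359)
n_3 = (-0.4420, -0.8970)
n_4 = (+0.2548, -0.9670)
n_5 = (+0.8808, +0.4734)
  (0,1): δ = 121.10°  ·
  (0,2): δ = 61.13°  ·
  (0,3): δ = 16.99°  ✓
  (0,4): δ = 24.01°  ✓
  (0,5): δ = 127.50°  ·
  (1,2): δ = 120.03°  ·
  (1,3): δ = 75.89°  ·
  (1,4): δ = 34.90°  ✓
  (1,5): δ = 68.60°  ·
  (2,3): δ = 135.86°  ·
  (2,4): δ = 94.87°  ·
  (2,5): δ = 8.63°  ✓
  (3,4): δ = 139.00°  ·
  (3,5): δ = 35.51°  ✓
  (4,5): δ = 76.50°  ·
antipodal pairs: 5

count = 5; pairs: (0,3), (0,4), (1,4), (2,5), (3,5)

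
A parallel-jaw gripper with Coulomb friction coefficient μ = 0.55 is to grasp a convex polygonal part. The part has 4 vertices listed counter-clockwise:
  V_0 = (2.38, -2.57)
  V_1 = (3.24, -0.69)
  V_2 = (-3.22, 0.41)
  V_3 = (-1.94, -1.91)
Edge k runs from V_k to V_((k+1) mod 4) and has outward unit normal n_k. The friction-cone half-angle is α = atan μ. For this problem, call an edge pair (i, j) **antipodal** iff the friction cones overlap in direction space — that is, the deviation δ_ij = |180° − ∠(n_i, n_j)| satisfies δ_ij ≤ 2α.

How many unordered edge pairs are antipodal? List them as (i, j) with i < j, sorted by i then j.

count = 3; pairs: (0,2), (1,2), (1,3)

α = atan 0.55 = 28.81°;  2α = 57.62°
n_0 = (+0.9094, -0.4160)
n_1 = (+0.1679, +0.9858)
n_2 = (-0.8756, -0.4831)
n_3 = (-0.1510, -0.9885)
  (0,1): δ = 75.08°  ·
  (0,2): δ = 53.47°  ✓
  (0,3): δ = 105.90°  ·
  (1,2): δ = 51.45°  ✓
  (1,3): δ = 0.98°  ✓
  (2,3): δ = 127.57°  ·
antipodal pairs: 3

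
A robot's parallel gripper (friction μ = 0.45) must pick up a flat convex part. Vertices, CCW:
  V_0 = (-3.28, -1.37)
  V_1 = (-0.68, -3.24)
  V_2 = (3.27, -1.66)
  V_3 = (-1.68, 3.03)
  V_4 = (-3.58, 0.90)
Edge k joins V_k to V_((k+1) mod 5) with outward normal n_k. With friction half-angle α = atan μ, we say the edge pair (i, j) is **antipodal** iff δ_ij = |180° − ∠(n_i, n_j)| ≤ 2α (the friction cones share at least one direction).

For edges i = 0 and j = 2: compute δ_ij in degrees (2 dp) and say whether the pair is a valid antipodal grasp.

δ = 7.73°, valid

α = atan 0.45 = 24.23°;  2α = 48.46°
edge 0: e_0 = (+2.60, -1.87);  n_0 = (-0.5839, -0.8118)
edge 2: e_2 = (-4.95, +4.69);  n_2 = (+0.6878, +0.7259)
∠(n_0, n_2) = 172.27°
δ = |180° − 172.27°| = 7.73°
7.73° ≤ 2α = 48.46°  →  valid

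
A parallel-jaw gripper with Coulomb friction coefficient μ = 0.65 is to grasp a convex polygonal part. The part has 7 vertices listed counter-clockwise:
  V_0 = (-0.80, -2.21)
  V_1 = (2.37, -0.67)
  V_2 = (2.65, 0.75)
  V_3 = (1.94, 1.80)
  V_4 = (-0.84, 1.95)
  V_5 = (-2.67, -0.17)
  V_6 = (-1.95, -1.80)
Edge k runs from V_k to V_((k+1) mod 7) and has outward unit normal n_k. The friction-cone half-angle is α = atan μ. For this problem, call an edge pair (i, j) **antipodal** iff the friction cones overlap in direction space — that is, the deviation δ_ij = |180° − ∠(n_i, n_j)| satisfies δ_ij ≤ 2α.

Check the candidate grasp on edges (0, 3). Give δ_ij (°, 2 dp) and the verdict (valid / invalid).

δ = 29.00°, valid

α = atan 0.65 = 33.02°;  2α = 66.05°
edge 0: e_0 = (+3.17, +1.54);  n_0 = (+0.4370, -0.8995)
edge 3: e_3 = (-2.78, +0.15);  n_3 = (+0.0539, +0.9985)
∠(n_0, n_3) = 151.00°
δ = |180° − 151.00°| = 29.00°
29.00° ≤ 2α = 66.05°  →  valid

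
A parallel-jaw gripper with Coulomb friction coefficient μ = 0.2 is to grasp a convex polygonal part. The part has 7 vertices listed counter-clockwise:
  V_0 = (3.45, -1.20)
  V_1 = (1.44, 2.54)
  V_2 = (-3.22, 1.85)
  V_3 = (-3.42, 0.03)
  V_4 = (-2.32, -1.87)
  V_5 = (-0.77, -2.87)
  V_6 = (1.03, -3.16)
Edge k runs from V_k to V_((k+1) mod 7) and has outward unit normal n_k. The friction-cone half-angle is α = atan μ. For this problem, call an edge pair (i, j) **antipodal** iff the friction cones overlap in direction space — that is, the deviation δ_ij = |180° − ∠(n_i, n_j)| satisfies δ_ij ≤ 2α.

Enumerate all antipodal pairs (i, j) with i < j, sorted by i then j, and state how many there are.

count = 2; pairs: (0,3), (1,5)

α = atan 0.2 = 11.31°;  2α = 22.62°
n_0 = (+0.8808, +0.4734)
n_1 = (-0.1465, +0.9892)
n_2 = (-0.9940, +0.1092)
n_3 = (-0.8654, -0.5010)
n_4 = (-0.5421, -0.8403)
n_5 = (-0.1591, -0.9873)
n_6 = (+0.6294, -0.7771)
  (0,1): δ = 109.83°  ·
  (0,2): δ = 34.53°  ·
  (0,3): δ = 1.81°  ✓
  (0,4): δ = 28.92°  ·
  (0,5): δ = 52.59°  ·
  (0,6): δ = 100.75°  ·
  (1,2): δ = 104.69°  ·
  (1,3): δ = 68.35°  ·
  (1,4): δ = 41.25°  ·
  (1,5): δ = 17.57°  ✓
  (1,6): δ = 30.58°  ·
  (2,3): δ = 143.66°  ·
  (2,4): δ = 116.56°  ·
  (2,5): δ = 92.88°  ·
  (2,6): δ = 44.72°  ·
  (3,4): δ = 152.90°  ·
  (3,5): δ = 129.22°  ·
  (3,6): δ = 81.06°  ·
  (4,5): δ = 156.32°  ·
  (4,6): δ = 108.17°  ·
  (5,6): δ = 131.84°  ·
antipodal pairs: 2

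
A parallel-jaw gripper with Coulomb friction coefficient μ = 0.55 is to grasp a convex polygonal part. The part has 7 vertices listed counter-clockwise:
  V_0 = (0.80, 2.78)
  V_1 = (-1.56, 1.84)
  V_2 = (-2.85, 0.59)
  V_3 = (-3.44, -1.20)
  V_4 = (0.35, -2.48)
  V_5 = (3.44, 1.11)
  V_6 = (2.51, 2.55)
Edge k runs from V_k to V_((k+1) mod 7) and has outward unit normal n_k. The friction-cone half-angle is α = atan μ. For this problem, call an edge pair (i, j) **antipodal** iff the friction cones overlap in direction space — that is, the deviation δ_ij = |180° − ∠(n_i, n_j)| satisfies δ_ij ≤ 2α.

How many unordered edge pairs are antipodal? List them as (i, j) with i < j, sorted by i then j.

count = 8; pairs: (0,3), (0,4), (1,4), (2,4), (2,5), (3,5), (3,6), (4,6)

α = atan 0.55 = 28.81°;  2α = 57.62°
n_0 = (-0.3700, +0.9290)
n_1 = (-0.6959, +0.7182)
n_2 = (-0.9497, +0.3130)
n_3 = (-0.3200, -0.9474)
n_4 = (+0.7579, -0.6524)
n_5 = (+0.8400, +0.5425)
n_6 = (+0.1333, +0.9911)
  (0,1): δ = 157.62°  ·
  (0,2): δ = 129.96°  ·
  (0,3): δ = 40.38°  ✓
  (0,4): δ = 27.56°  ✓
  (0,5): δ = 101.14°  ·
  (0,6): δ = 150.62°  ·
  (1,2): δ = 152.34°  ·
  (1,3): δ = 62.76°  ·
  (1,4): δ = 5.18°  ✓
  (1,5): δ = 78.76°  ·
  (1,6): δ = 128.24°  ·
  (2,3): δ = 90.42°  ·
  (2,4): δ = 22.48°  ✓
  (2,5): δ = 51.10°  ✓
  (2,6): δ = 100.58°  ·
  (3,4): δ = 112.06°  ·
  (3,5): δ = 38.48°  ✓
  (3,6): δ = 11.00°  ✓
  (4,5): δ = 106.42°  ·
  (4,6): δ = 56.94°  ✓
  (5,6): δ = 130.52°  ·
antipodal pairs: 8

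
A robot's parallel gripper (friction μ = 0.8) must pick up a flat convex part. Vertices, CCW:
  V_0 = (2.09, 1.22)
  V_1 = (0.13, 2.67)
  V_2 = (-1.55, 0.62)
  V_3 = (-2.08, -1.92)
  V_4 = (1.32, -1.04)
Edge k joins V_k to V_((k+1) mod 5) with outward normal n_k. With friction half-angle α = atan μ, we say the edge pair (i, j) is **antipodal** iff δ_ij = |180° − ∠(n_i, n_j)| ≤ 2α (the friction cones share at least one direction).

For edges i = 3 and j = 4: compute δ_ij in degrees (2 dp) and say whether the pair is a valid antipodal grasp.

δ = 123.33°, invalid

α = atan 0.8 = 38.66°;  2α = 77.32°
edge 3: e_3 = (+3.40, +0.88);  n_3 = (+0.2506, -0.9681)
edge 4: e_4 = (+0.77, +2.26);  n_4 = (+0.9466, -0.3225)
∠(n_3, n_4) = 56.67°
δ = |180° − 56.67°| = 123.33°
123.33° > 2α = 77.32°  →  invalid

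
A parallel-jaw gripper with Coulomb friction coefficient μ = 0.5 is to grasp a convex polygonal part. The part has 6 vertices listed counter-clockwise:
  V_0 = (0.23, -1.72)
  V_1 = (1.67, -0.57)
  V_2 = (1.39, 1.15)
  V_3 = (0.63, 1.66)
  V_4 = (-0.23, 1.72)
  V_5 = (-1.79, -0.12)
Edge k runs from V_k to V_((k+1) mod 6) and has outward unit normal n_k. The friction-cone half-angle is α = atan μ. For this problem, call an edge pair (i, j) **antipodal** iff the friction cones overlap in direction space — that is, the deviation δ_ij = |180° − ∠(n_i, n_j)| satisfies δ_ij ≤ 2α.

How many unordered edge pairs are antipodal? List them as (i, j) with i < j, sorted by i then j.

count = 6; pairs: (0,3), (0,4), (1,4), (1,5), (2,5), (3,5)

α = atan 0.5 = 26.57°;  2α = 53.13°
n_0 = (+0.6240, -0.7814)
n_1 = (+0.9870, +0.1607)
n_2 = (+0.5572, +0.8304)
n_3 = (+0.0696, +0.9976)
n_4 = (-0.7628, +0.6467)
n_5 = (-0.6209, -0.7839)
  (0,1): δ = 119.37°  ·
  (0,2): δ = 72.47°  ·
  (0,3): δ = 42.60°  ✓
  (0,4): δ = 11.10°  ✓
  (0,5): δ = 103.01°  ·
  (1,2): δ = 133.11°  ·
  (1,3): δ = 103.24°  ·
  (1,4): δ = 49.54°  ✓
  (1,5): δ = 42.37°  ✓
  (2,3): δ = 150.13°  ·
  (2,4): δ = 96.43°  ·
  (2,5): δ = 4.52°  ✓
  (3,4): δ = 126.30°  ·
  (3,5): δ = 34.39°  ✓
  (4,5): δ = 88.09°  ·
antipodal pairs: 6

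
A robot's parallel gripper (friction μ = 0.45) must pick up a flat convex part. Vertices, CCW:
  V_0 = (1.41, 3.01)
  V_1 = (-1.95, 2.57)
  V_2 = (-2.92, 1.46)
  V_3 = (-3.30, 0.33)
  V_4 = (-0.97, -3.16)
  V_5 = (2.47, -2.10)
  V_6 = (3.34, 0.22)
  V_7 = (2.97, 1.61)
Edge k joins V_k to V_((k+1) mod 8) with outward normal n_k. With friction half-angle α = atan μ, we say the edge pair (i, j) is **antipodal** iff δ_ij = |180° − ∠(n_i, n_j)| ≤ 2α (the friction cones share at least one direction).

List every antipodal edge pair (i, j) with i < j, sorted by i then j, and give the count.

count = 7; pairs: (0,4), (1,4), (1,5), (2,5), (2,6), (3,6), (3,7)

α = atan 0.45 = 24.23°;  2α = 48.46°
n_0 = (-0.1298, +0.9915)
n_1 = (-0.7530, +0.6580)
n_2 = (-0.9478, +0.3187)
n_3 = (-0.8317, -0.5553)
n_4 = (+0.2945, -0.9557)
n_5 = (+0.9363, -0.3511)
n_6 = (+0.9664, +0.2572)
n_7 = (+0.6679, +0.7442)
  (0,1): δ = 138.61°  ·
  (0,2): δ = 116.05°  ·
  (0,3): δ = 63.73°  ·
  (0,4): δ = 9.67°  ✓
  (0,5): δ = 61.98°  ·
  (0,6): δ = 97.45°  ·
  (0,7): δ = 130.63°  ·
  (1,2): δ = 157.44°  ·
  (1,3): δ = 105.12°  ·
  (1,4): δ = 31.72°  ✓
  (1,5): δ = 20.59°  ✓
  (1,6): δ = 56.06°  ·
  (1,7): δ = 89.24°  ·
  (2,3): δ = 127.69°  ·
  (2,4): δ = 54.29°  ·
  (2,5): δ = 1.97°  ✓
  (2,6): δ = 33.49°  ✓
  (2,7): δ = 66.68°  ·
  (3,4): δ = 106.60°  ·
  (3,5): δ = 54.28°  ·
  (3,6): δ = 18.82°  ✓
  (3,7): δ = 14.37°  ✓
  (4,5): δ = 127.68°  ·
  (4,6): δ = 92.22°  ·
  (4,7): δ = 59.03°  ·
  (5,6): δ = 144.54°  ·
  (5,7): δ = 111.35°  ·
  (6,7): δ = 146.81°  ·
antipodal pairs: 7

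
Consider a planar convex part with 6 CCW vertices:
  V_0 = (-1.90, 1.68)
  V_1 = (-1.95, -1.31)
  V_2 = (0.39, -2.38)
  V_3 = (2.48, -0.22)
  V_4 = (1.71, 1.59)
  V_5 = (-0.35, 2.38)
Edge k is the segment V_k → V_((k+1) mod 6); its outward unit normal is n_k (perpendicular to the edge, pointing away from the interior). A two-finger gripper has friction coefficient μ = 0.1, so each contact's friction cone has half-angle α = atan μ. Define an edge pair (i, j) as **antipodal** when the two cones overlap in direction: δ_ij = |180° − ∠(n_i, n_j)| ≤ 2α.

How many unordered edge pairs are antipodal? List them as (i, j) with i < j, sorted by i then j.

α = atan 0.1 = 5.71°;  2α = 11.42°
n_0 = (-0.9999, +0.0167)
n_1 = (-0.4159, -0.9094)
n_2 = (+0.7187, -0.6954)
n_3 = (+0.9202, +0.3915)
n_4 = (+0.3581, +0.9337)
n_5 = (-0.4116, +0.9114)
  (0,1): δ = 113.61°  ·
  (0,2): δ = 43.10°  ·
  (0,3): δ = 24.00°  ·
  (0,4): δ = 69.98°  ·
  (0,5): δ = 115.26°  ·
  (1,2): δ = 109.48°  ·
  (1,3): δ = 42.38°  ·
  (1,4): δ = 3.59°  ✓
  (1,5): δ = 48.88°  ·
  (2,3): δ = 112.90°  ·
  (2,4): δ = 66.93°  ·
  (2,5): δ = 21.64°  ·
  (3,4): δ = 134.03°  ·
  (3,5): δ = 88.74°  ·
  (4,5): δ = 134.71°  ·
antipodal pairs: 1

count = 1; pairs: (1,4)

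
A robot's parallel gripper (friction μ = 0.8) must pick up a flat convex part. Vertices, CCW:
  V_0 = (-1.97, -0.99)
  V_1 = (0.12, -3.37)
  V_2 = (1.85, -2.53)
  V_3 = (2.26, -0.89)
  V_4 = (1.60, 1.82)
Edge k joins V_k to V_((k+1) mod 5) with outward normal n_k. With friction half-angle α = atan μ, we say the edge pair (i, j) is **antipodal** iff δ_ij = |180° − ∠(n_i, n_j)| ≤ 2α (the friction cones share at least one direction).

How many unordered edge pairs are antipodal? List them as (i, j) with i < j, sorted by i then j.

α = atan 0.8 = 38.66°;  2α = 77.32°
n_0 = (-0.7514, -0.6598)
n_1 = (+0.4368, -0.8996)
n_2 = (+0.9701, -0.2425)
n_3 = (+0.9716, +0.2366)
n_4 = (-0.6185, +0.7858)
  (0,1): δ = 105.39°  ·
  (0,2): δ = 55.32°  ✓
  (0,3): δ = 27.60°  ✓
  (0,4): δ = 86.92°  ·
  (1,2): δ = 129.94°  ·
  (1,3): δ = 102.21°  ·
  (1,4): δ = 12.31°  ✓
  (2,3): δ = 152.28°  ·
  (2,4): δ = 37.76°  ✓
  (3,4): δ = 65.48°  ✓
antipodal pairs: 5

count = 5; pairs: (0,2), (0,3), (1,4), (2,4), (3,4)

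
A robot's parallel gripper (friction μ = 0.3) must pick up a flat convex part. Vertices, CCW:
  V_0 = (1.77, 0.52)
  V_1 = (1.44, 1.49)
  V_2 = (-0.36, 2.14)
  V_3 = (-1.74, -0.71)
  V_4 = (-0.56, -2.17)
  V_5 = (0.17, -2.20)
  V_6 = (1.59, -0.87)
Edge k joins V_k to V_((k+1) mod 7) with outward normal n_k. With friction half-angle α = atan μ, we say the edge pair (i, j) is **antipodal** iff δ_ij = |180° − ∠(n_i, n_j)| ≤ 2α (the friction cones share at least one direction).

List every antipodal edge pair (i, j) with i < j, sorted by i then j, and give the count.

α = atan 0.3 = 16.70°;  2α = 33.40°
n_0 = (+0.9467, +0.3221)
n_1 = (+0.3396, +0.9406)
n_2 = (-0.9000, +0.4358)
n_3 = (-0.7777, -0.6286)
n_4 = (-0.0411, -0.9992)
n_5 = (+0.6836, -0.7299)
n_6 = (+0.9917, -0.1284)
  (0,1): δ = 128.64°  ·
  (0,2): δ = 44.63°  ·
  (0,3): δ = 20.16°  ✓
  (0,4): δ = 68.86°  ·
  (0,5): δ = 114.34°  ·
  (0,6): δ = 153.83°  ·
  (1,2): δ = 95.98°  ·
  (1,3): δ = 31.20°  ✓
  (1,4): δ = 17.50°  ✓
  (1,5): δ = 62.98°  ·
  (1,6): δ = 102.48°  ·
  (2,3): δ = 115.22°  ·
  (2,4): δ = 66.52°  ·
  (2,5): δ = 21.04°  ✓
  (2,6): δ = 18.46°  ✓
  (3,4): δ = 131.30°  ·
  (3,5): δ = 85.82°  ·
  (3,6): δ = 46.32°  ·
  (4,5): δ = 134.52°  ·
  (4,6): δ = 95.03°  ·
  (5,6): δ = 140.50°  ·
antipodal pairs: 5

count = 5; pairs: (0,3), (1,3), (1,4), (2,5), (2,6)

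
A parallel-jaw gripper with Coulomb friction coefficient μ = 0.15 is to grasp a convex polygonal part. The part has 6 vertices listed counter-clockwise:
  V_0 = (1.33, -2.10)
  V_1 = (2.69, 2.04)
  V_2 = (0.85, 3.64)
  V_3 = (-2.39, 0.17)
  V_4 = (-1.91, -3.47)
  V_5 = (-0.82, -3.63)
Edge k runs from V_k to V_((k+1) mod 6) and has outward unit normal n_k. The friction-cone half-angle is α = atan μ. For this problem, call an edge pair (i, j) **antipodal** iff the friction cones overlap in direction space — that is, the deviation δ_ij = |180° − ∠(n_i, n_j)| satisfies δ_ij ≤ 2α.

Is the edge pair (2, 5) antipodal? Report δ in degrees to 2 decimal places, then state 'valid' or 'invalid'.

α = atan 0.15 = 8.53°;  2α = 17.06°
edge 2: e_2 = (-3.24, -3.47);  n_2 = (-0.7309, +0.6825)
edge 5: e_5 = (+2.15, +1.53);  n_5 = (+0.5798, -0.8148)
∠(n_2, n_5) = 168.47°
δ = |180° − 168.47°| = 11.53°
11.53° ≤ 2α = 17.06°  →  valid

δ = 11.53°, valid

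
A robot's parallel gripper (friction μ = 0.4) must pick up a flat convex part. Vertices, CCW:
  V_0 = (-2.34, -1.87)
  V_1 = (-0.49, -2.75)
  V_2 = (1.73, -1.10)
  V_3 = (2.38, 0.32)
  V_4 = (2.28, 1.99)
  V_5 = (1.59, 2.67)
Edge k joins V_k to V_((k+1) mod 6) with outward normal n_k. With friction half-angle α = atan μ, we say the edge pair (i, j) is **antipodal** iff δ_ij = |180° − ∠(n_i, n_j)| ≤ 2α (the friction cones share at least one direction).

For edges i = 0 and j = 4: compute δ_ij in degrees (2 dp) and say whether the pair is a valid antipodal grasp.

δ = 19.14°, valid

α = atan 0.4 = 21.80°;  2α = 43.60°
edge 0: e_0 = (+1.85, -0.88);  n_0 = (-0.4296, -0.9030)
edge 4: e_4 = (-0.69, +0.68);  n_4 = (+0.7019, +0.7122)
∠(n_0, n_4) = 160.86°
δ = |180° − 160.86°| = 19.14°
19.14° ≤ 2α = 43.60°  →  valid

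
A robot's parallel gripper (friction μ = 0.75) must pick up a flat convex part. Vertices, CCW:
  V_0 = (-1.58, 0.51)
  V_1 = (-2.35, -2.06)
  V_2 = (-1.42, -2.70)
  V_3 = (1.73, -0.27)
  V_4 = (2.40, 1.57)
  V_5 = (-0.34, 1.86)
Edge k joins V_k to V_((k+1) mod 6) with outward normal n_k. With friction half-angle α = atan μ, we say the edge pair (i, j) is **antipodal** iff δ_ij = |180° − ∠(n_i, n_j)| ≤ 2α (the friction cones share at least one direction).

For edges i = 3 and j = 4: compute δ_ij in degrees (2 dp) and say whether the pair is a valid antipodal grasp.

α = atan 0.75 = 36.87°;  2α = 73.74°
edge 3: e_3 = (+0.67, +1.84);  n_3 = (+0.9396, -0.3422)
edge 4: e_4 = (-2.74, +0.29);  n_4 = (+0.1053, +0.9944)
∠(n_3, n_4) = 103.97°
δ = |180° − 103.97°| = 76.03°
76.03° > 2α = 73.74°  →  invalid

δ = 76.03°, invalid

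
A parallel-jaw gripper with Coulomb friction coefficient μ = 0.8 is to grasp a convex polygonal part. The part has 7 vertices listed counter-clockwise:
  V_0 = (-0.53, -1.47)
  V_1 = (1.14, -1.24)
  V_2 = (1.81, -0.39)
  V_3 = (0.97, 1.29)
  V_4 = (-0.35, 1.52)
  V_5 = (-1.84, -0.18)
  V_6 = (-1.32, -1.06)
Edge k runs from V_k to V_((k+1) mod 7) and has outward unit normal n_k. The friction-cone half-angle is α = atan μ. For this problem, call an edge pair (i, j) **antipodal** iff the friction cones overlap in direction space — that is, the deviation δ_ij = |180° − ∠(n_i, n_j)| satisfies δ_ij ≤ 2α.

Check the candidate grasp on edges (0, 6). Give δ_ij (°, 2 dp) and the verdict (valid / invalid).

δ = 144.73°, invalid

α = atan 0.8 = 38.66°;  2α = 77.32°
edge 0: e_0 = (+1.67, +0.23);  n_0 = (+0.1364, -0.9906)
edge 6: e_6 = (+0.79, -0.41);  n_6 = (-0.4606, -0.8876)
∠(n_0, n_6) = 35.27°
δ = |180° − 35.27°| = 144.73°
144.73° > 2α = 77.32°  →  invalid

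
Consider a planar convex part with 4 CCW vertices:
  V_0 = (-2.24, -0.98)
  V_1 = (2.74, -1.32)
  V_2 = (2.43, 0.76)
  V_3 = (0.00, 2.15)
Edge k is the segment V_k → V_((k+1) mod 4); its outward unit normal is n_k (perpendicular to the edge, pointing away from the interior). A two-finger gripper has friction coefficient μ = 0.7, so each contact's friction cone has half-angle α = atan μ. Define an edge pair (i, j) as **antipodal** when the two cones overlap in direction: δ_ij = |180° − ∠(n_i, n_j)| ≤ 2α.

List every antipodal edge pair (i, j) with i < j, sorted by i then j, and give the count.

α = atan 0.7 = 34.99°;  2α = 69.98°
n_0 = (-0.0681, -0.9977)
n_1 = (+0.9891, +0.1474)
n_2 = (+0.4965, +0.8680)
n_3 = (-0.8132, +0.5820)
  (0,1): δ = 77.62°  ·
  (0,2): δ = 25.86°  ✓
  (0,3): δ = 58.32°  ✓
  (1,2): δ = 128.25°  ·
  (1,3): δ = 44.07°  ✓
  (2,3): δ = 95.82°  ·
antipodal pairs: 3

count = 3; pairs: (0,2), (0,3), (1,3)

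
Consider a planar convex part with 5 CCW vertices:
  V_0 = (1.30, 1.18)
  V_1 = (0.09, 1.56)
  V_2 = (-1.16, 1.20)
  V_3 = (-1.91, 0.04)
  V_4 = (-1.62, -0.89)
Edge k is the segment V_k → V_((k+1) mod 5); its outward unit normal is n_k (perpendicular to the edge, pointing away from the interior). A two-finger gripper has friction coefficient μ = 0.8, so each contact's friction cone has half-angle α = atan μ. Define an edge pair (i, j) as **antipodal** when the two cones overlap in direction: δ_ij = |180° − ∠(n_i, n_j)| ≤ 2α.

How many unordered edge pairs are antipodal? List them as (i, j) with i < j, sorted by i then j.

α = atan 0.8 = 38.66°;  2α = 77.32°
n_0 = (+0.2996, +0.9541)
n_1 = (-0.2768, +0.9609)
n_2 = (-0.8398, +0.5430)
n_3 = (-0.9547, -0.2977)
n_4 = (+0.5783, -0.8158)
  (0,1): δ = 146.50°  ·
  (0,2): δ = 105.45°  ·
  (0,3): δ = 55.25°  ✓
  (0,4): δ = 52.77°  ✓
  (1,2): δ = 138.95°  ·
  (1,3): δ = 88.75°  ·
  (1,4): δ = 19.27°  ✓
  (2,3): δ = 129.80°  ·
  (2,4): δ = 21.78°  ✓
  (3,4): δ = 71.99°  ✓
antipodal pairs: 5

count = 5; pairs: (0,3), (0,4), (1,4), (2,4), (3,4)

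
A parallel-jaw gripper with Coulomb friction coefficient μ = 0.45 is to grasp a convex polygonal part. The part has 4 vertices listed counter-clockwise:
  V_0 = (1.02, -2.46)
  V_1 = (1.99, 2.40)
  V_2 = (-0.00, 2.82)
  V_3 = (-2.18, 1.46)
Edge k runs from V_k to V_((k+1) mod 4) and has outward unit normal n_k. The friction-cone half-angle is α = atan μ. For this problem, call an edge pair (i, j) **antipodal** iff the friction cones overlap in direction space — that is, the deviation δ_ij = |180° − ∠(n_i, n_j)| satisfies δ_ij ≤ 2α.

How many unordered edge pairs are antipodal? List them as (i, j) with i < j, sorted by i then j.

count = 2; pairs: (0,2), (1,3)

α = atan 0.45 = 24.23°;  2α = 48.46°
n_0 = (+0.9807, -0.1957)
n_1 = (+0.2065, +0.9784)
n_2 = (-0.5293, +0.8484)
n_3 = (-0.7747, -0.6324)
  (0,1): δ = 90.63°  ·
  (0,2): δ = 46.75°  ✓
  (0,3): δ = 50.51°  ·
  (1,2): δ = 136.12°  ·
  (1,3): δ = 38.86°  ✓
  (2,3): δ = 82.73°  ·
antipodal pairs: 2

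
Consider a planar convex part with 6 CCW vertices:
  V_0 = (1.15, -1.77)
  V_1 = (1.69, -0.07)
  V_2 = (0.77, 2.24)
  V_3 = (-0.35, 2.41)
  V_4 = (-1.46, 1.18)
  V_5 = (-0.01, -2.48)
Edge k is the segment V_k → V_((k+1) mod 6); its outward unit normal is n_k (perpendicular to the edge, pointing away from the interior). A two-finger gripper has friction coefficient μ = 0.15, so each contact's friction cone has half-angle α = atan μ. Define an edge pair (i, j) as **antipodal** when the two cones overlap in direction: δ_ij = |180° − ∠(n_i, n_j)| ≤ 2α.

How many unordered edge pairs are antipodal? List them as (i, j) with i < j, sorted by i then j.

α = atan 0.15 = 8.53°;  2α = 17.06°
n_0 = (+0.9531, -0.3027)
n_1 = (+0.9290, +0.3700)
n_2 = (+0.1501, +0.9887)
n_3 = (-0.7424, +0.6700)
n_4 = (-0.9297, -0.3683)
n_5 = (+0.5220, -0.8529)
  (0,1): δ = 140.66°  ·
  (0,2): δ = 81.01°  ·
  (0,3): δ = 24.44°  ·
  (0,4): δ = 39.23°  ·
  (0,5): δ = 139.09°  ·
  (1,2): δ = 120.35°  ·
  (1,3): δ = 63.78°  ·
  (1,4): δ = 0.10°  ✓
  (1,5): δ = 99.75°  ·
  (2,3): δ = 123.43°  ·
  (2,4): δ = 59.76°  ·
  (2,5): δ = 40.10°  ·
  (3,4): δ = 116.32°  ·
  (3,5): δ = 16.47°  ✓
  (4,5): δ = 80.14°  ·
antipodal pairs: 2

count = 2; pairs: (1,4), (3,5)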